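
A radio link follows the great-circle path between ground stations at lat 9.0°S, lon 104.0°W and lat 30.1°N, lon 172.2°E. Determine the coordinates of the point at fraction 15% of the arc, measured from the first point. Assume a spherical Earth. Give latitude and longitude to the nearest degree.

≈ lat 2°S, lon 115°W

From cos δ = sin φ₁ sin φ₂ + cos φ₁ cos φ₂ cos Δλ, the central angle is δ ≈ 1.557 rad (89.2°).
Interpolate at f = 0.15 with slerp weights a = sin((1−f)δ)/sin δ ≈ 0.970, b = sin(fδ)/sin δ ≈ 0.231.
p = a·p₁ + b·p₂ ≈ (-0.430, -0.902, -0.036); φ = arcsin(p_z) ≈ -2.04°, λ = atan2(p_y, p_x) ≈ -115.49°.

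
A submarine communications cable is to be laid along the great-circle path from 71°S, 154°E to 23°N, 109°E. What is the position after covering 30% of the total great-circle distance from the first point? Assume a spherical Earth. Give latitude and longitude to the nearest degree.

≈ 44°S, 127°E

Convert each endpoint to a unit vector on the sphere (x = cos φ cos λ, y = cos φ sin λ, z = sin φ).
The central angle between the endpoints is δ = arccos(p₁·p₂) ≈ 1.729 rad (99.1°).
Interpolate at f = 0.30 with slerp weights a = sin((1−f)δ)/sin δ ≈ 0.948, b = sin(fδ)/sin δ ≈ 0.502.
p = a·p₁ + b·p₂ ≈ (-0.428, 0.572, -0.700); φ = arcsin(p_z) ≈ -44.41°, λ = atan2(p_y, p_x) ≈ 126.78°.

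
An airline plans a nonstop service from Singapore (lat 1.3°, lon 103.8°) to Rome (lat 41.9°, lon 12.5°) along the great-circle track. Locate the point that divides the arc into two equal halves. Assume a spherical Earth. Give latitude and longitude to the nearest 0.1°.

The haversine formula gives a central angle δ ≈ 1.573 rad (90.1°) between the endpoints.
Interpolate at f = 1/2 with slerp weights a = sin((1−f)δ)/sin δ ≈ 0.708, b = sin(fδ)/sin δ ≈ 0.708.
p = a·p₁ + b·p₂ ≈ (0.346, 0.801, 0.489); φ = arcsin(p_z) ≈ 29.25°, λ = atan2(p_y, p_x) ≈ 66.67°.

≈ lat 29.3°, lon 66.7°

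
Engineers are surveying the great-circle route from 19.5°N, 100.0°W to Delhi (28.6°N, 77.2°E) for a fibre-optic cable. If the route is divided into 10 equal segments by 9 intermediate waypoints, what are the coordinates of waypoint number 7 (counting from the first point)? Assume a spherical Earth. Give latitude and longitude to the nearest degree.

Write both endpoints as unit vectors p₁, p₂ with components (cos φ cos λ, cos φ sin λ, sin φ).
The central angle between the endpoints is δ = arccos(p₁·p₂) ≈ 2.301 rad (131.8°).
Interpolate at f = 7/10 with slerp weights a = sin((1−f)δ)/sin δ ≈ 0.854, b = sin(fδ)/sin δ ≈ 1.341.
p = a·p₁ + b·p₂ ≈ (0.121, 0.355, 0.927); φ = arcsin(p_z) ≈ 67.98°, λ = atan2(p_y, p_x) ≈ 71.18°.

≈ 68°N, 71°E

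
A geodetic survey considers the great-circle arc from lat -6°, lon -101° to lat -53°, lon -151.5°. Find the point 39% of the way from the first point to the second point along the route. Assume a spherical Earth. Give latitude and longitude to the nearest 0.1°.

The haversine formula gives a central angle δ ≈ 1.088 rad (62.3°) between the endpoints.
Interpolate at f = 0.39 with slerp weights a = sin((1−f)δ)/sin δ ≈ 0.696, b = sin(fδ)/sin δ ≈ 0.465.
p = a·p₁ + b·p₂ ≈ (-0.378, -0.812, -0.444); φ = arcsin(p_z) ≈ -26.36°, λ = atan2(p_y, p_x) ≈ -114.94°.

≈ lat -26.4°, lon -114.9°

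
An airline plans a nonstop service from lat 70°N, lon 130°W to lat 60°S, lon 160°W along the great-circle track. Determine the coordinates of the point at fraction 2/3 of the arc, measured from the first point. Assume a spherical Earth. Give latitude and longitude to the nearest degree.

Convert each endpoint to a unit vector on the sphere (x = cos φ cos λ, y = cos φ sin λ, z = sin φ).
The central angle between the endpoints is δ = arccos(p₁·p₂) ≈ 2.299 rad (131.7°).
Interpolate at f = 2/3 with slerp weights a = sin((1−f)δ)/sin δ ≈ 0.929, b = sin(fδ)/sin δ ≈ 1.339.
p = a·p₁ + b·p₂ ≈ (-0.834, -0.473, -0.286); φ = arcsin(p_z) ≈ -16.64°, λ = atan2(p_y, p_x) ≈ -150.45°.

≈ lat 17°S, lon 150°W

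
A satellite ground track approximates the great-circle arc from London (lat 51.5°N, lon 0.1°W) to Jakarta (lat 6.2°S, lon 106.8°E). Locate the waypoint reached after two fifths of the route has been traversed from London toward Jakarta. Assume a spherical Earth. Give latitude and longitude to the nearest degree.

The haversine formula gives a central angle δ ≈ 1.838 rad (105.3°) between the endpoints.
Interpolate at f = 2/5 with slerp weights a = sin((1−f)δ)/sin δ ≈ 0.926, b = sin(fδ)/sin δ ≈ 0.696.
p = a·p₁ + b·p₂ ≈ (0.376, 0.661, 0.649); φ = arcsin(p_z) ≈ 40.48°, λ = atan2(p_y, p_x) ≈ 60.35°.

≈ lat 40°N, lon 60°E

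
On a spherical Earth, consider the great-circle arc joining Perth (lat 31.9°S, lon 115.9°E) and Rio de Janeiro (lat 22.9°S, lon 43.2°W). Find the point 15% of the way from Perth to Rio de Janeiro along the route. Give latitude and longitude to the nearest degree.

Convert each endpoint to a unit vector on the sphere (x = cos φ cos λ, y = cos φ sin λ, z = sin φ).
The central angle between the endpoints is δ = arccos(p₁·p₂) ≈ 2.123 rad (121.7°).
Interpolate at f = 0.15 with slerp weights a = sin((1−f)δ)/sin δ ≈ 1.143, b = sin(fδ)/sin δ ≈ 0.368.
p = a·p₁ + b·p₂ ≈ (-0.177, 0.641, -0.747); φ = arcsin(p_z) ≈ -48.34°, λ = atan2(p_y, p_x) ≈ 105.42°.

≈ lat 48°S, lon 105°E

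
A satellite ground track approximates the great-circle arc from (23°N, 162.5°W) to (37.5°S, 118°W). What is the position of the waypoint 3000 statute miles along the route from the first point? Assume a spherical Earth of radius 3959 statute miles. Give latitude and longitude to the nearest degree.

≈ (13°S, 138°W)

Convert each endpoint to a unit vector on the sphere (x = cos φ cos λ, y = cos φ sin λ, z = sin φ).
The central angle between the endpoints is δ = arccos(p₁·p₂) ≈ 1.284 rad (73.6°). The total great-circle distance is δ·R ≈ 1.284 × 3959 ≈ 5083 mi, so the target fraction is f = 3000/5083 ≈ 0.590.
Interpolate at f ≈ 0.590 with slerp weights a = sin((1−f)δ)/sin δ ≈ 0.524, b = sin(fδ)/sin δ ≈ 0.717.
p = a·p₁ + b·p₂ ≈ (-0.727, -0.647, -0.232); φ = arcsin(p_z) ≈ -13.40°, λ = atan2(p_y, p_x) ≈ -138.32°.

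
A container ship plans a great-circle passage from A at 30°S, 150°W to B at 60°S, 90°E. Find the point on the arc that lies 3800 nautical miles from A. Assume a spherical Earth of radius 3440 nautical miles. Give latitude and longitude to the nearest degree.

The haversine formula gives a central angle δ ≈ 1.353 rad (77.5°) between the endpoints. The total great-circle distance is δ·R ≈ 1.353 × 3440 ≈ 4653 nmi, so the target fraction is f = 3800/4653 ≈ 0.817.
Interpolate at f ≈ 0.817 with slerp weights a = sin((1−f)δ)/sin δ ≈ 0.251, b = sin(fδ)/sin δ ≈ 0.915.
p = a·p₁ + b·p₂ ≈ (-0.189, 0.349, -0.918); φ = arcsin(p_z) ≈ -66.65°, λ = atan2(p_y, p_x) ≈ 118.40°.

≈ 67°S, 118°E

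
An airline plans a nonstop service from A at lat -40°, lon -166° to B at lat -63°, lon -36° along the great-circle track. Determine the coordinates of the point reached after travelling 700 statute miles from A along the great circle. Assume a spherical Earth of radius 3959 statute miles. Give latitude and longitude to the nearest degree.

From cos δ = sin φ₁ sin φ₂ + cos φ₁ cos φ₂ cos Δλ, the central angle is δ ≈ 1.214 rad (69.6°). The total great-circle distance is δ·R ≈ 1.214 × 3959 ≈ 4807 mi, so the target fraction is f = 700/4807 ≈ 0.146.
Interpolate at f ≈ 0.146 with slerp weights a = sin((1−f)δ)/sin δ ≈ 0.919, b = sin(fδ)/sin δ ≈ 0.188.
p = a·p₁ + b·p₂ ≈ (-0.614, -0.220, -0.758); φ = arcsin(p_z) ≈ -49.28°, λ = atan2(p_y, p_x) ≈ -160.26°.

≈ lat -49°, lon -160°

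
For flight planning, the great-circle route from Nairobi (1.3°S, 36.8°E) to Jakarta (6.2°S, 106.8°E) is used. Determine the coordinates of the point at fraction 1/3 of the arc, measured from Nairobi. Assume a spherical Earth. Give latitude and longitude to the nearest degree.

≈ 4°S, 60°E

From cos δ = sin φ₁ sin φ₂ + cos φ₁ cos φ₂ cos Δλ, the central angle is δ ≈ 1.221 rad (70.0°).
Interpolate at f = 1/3 with slerp weights a = sin((1−f)δ)/sin δ ≈ 0.774, b = sin(fδ)/sin δ ≈ 0.421.
p = a·p₁ + b·p₂ ≈ (0.498, 0.865, -0.063); φ = arcsin(p_z) ≈ -3.62°, λ = atan2(p_y, p_x) ≈ 60.03°.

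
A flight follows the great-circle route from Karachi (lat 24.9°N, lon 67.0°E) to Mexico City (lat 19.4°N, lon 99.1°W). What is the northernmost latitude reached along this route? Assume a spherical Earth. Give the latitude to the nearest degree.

≈ 73°N

The great circle lies in the plane with unit normal n̂ = (p₁ × p₂)/|p₁ × p₂|.
Here n̂_z ≈ -0.284; the vertex latitude is φ_max = arccos|n̂_z| ≈ 73.5°.
Check via Clairaut: cos φ_max = |cos φ₁| · sin C = cos(24.9°)·sin(18.3°) ≈ 0.284, again giving ≈ 73.5°.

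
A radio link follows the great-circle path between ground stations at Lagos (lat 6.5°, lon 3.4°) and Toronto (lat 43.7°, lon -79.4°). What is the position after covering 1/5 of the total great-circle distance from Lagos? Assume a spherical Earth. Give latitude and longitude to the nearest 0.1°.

Write both endpoints as unit vectors p₁, p₂ with components (cos φ cos λ, cos φ sin λ, sin φ).
The central angle between the endpoints is δ = arccos(p₁·p₂) ≈ 1.402 rad (80.3°).
Interpolate at f = 1/5 with slerp weights a = sin((1−f)δ)/sin δ ≈ 0.914, b = sin(fδ)/sin δ ≈ 0.281.
p = a·p₁ + b·p₂ ≈ (0.944, -0.146, 0.297); φ = arcsin(p_z) ≈ 17.30°, λ = atan2(p_y, p_x) ≈ -8.77°.

≈ lat 17.3°, lon -8.8°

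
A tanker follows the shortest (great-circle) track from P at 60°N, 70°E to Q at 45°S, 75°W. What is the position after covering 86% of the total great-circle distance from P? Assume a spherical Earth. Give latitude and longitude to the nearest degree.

Write both endpoints as unit vectors p₁, p₂ with components (cos φ cos λ, cos φ sin λ, sin φ).
The central angle between the endpoints is δ = arccos(p₁·p₂) ≈ 2.695 rad (154.4°).
Interpolate at f = 0.86 with slerp weights a = sin((1−f)δ)/sin δ ≈ 0.853, b = sin(fδ)/sin δ ≈ 1.699.
p = a·p₁ + b·p₂ ≈ (0.457, -0.760, -0.463); φ = arcsin(p_z) ≈ -27.56°, λ = atan2(p_y, p_x) ≈ -58.98°.

≈ 28°S, 59°W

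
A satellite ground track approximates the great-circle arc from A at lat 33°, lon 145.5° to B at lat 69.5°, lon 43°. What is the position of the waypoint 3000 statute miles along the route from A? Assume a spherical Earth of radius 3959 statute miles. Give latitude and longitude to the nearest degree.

≈ lat 68°, lon 101°

Convert each endpoint to a unit vector on the sphere (x = cos φ cos λ, y = cos φ sin λ, z = sin φ).
The central angle between the endpoints is δ = arccos(p₁·p₂) ≈ 1.108 rad (63.5°). The total great-circle distance is δ·R ≈ 1.108 × 3959 ≈ 4386 mi, so the target fraction is f = 3000/4386 ≈ 0.684.
Interpolate at f ≈ 0.684 with slerp weights a = sin((1−f)δ)/sin δ ≈ 0.383, b = sin(fδ)/sin δ ≈ 0.768.
p = a·p₁ + b·p₂ ≈ (-0.068, 0.366, 0.928); φ = arcsin(p_z) ≈ 68.17°, λ = atan2(p_y, p_x) ≈ 100.57°.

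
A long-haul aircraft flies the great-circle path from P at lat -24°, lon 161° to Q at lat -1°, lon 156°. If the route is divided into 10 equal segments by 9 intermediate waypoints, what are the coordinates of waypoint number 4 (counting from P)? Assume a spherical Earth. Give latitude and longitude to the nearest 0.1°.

≈ lat -14.8°, lon 158.9°

From cos δ = sin φ₁ sin φ₂ + cos φ₁ cos φ₂ cos Δλ, the central angle is δ ≈ 0.410 rad (23.5°).
Interpolate at f = 4/10 with slerp weights a = sin((1−f)δ)/sin δ ≈ 0.611, b = sin(fδ)/sin δ ≈ 0.410.
p = a·p₁ + b·p₂ ≈ (-0.902, 0.348, -0.256); φ = arcsin(p_z) ≈ -14.81°, λ = atan2(p_y, p_x) ≈ 158.88°.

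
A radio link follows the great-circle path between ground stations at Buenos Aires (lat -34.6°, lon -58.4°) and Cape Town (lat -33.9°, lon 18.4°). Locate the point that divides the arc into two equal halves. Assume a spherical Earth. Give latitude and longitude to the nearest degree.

≈ lat -41°, lon -20°

From cos δ = sin φ₁ sin φ₂ + cos φ₁ cos φ₂ cos Δλ, the central angle is δ ≈ 1.078 rad (61.8°).
Interpolate at f = 1/2 with slerp weights a = sin((1−f)δ)/sin δ ≈ 0.583, b = sin(fδ)/sin δ ≈ 0.583.
p = a·p₁ + b·p₂ ≈ (0.710, -0.256, -0.656); φ = arcsin(p_z) ≈ -40.98°, λ = atan2(p_y, p_x) ≈ -19.81°.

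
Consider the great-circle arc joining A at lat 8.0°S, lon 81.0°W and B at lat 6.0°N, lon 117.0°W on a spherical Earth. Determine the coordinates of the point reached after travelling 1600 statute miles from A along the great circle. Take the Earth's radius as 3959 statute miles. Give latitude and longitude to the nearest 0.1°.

≈ lat 0.4°N, lon 102.7°W

From cos δ = sin φ₁ sin φ₂ + cos φ₁ cos φ₂ cos Δλ, the central angle is δ ≈ 0.673 rad (38.5°). The total great-circle distance is δ·R ≈ 0.673 × 3959 ≈ 2663 mi, so the target fraction is f = 1600/2663 ≈ 0.601.
Interpolate at f ≈ 0.601 with slerp weights a = sin((1−f)δ)/sin δ ≈ 0.426, b = sin(fδ)/sin δ ≈ 0.631.
p = a·p₁ + b·p₂ ≈ (-0.219, -0.976, 0.007); φ = arcsin(p_z) ≈ 0.39°, λ = atan2(p_y, p_x) ≈ -102.65°.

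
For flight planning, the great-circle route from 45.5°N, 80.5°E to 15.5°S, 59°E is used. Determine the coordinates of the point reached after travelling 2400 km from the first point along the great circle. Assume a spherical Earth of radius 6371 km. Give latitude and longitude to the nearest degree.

≈ 25°N, 71°E

Write both endpoints as unit vectors p₁, p₂ with components (cos φ cos λ, cos φ sin λ, sin φ).
The central angle between the endpoints is δ = arccos(p₁·p₂) ≈ 1.118 rad (64.0°). The total great-circle distance is δ·R ≈ 1.118 × 6371 ≈ 7120 km, so the target fraction is f = 2400/7120 ≈ 0.337.
Interpolate at f ≈ 0.337 with slerp weights a = sin((1−f)δ)/sin δ ≈ 0.751, b = sin(fδ)/sin δ ≈ 0.409.
p = a·p₁ + b·p₂ ≈ (0.290, 0.857, 0.426); φ = arcsin(p_z) ≈ 25.22°, λ = atan2(p_y, p_x) ≈ 71.31°.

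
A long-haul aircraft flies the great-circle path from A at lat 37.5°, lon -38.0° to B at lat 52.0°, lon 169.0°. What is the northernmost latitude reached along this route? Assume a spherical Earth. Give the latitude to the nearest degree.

≈ 77°

The great circle lies in the plane with unit normal n̂ = (p₁ × p₂)/|p₁ × p₂|.
Here n̂_z ≈ -0.222; the vertex latitude is φ_max = arccos|n̂_z| ≈ 77.2°.
Check via Clairaut: cos φ_max = |cos φ₁| · sin C = cos(37.5°)·sin(16.2°) ≈ 0.222, again giving ≈ 77.2°.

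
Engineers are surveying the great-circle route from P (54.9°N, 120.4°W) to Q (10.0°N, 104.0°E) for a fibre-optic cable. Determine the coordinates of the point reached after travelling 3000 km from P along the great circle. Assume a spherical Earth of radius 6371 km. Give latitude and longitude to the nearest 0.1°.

Write both endpoints as unit vectors p₁, p₂ with components (cos φ cos λ, cos φ sin λ, sin φ).
The central angle between the endpoints is δ = arccos(p₁·p₂) ≈ 1.836 rad (105.2°). The total great-circle distance is δ·R ≈ 1.836 × 6371 ≈ 11700 km, so the target fraction is f = 3000/11700 ≈ 0.256.
Interpolate at f ≈ 0.256 with slerp weights a = sin((1−f)δ)/sin δ ≈ 1.015, b = sin(fδ)/sin δ ≈ 0.470.
p = a·p₁ + b·p₂ ≈ (-0.407, -0.054, 0.912); φ = arcsin(p_z) ≈ 65.75°, λ = atan2(p_y, p_x) ≈ -172.46°.

≈ (65.7°N, 172.5°W)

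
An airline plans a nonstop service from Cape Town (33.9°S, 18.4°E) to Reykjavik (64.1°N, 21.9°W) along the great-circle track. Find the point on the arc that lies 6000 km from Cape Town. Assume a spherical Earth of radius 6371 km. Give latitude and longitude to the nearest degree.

The haversine formula gives a central angle δ ≈ 1.798 rad (103.0°) between the endpoints. The total great-circle distance is δ·R ≈ 1.798 × 6371 ≈ 11455 km, so the target fraction is f = 6000/11455 ≈ 0.524.
Interpolate at f ≈ 0.524 with slerp weights a = sin((1−f)δ)/sin δ ≈ 0.775, b = sin(fδ)/sin δ ≈ 0.830.
p = a·p₁ + b·p₂ ≈ (0.947, 0.068, 0.314); φ = arcsin(p_z) ≈ 18.31°, λ = atan2(p_y, p_x) ≈ 4.10°.

≈ (18°N, 4°E)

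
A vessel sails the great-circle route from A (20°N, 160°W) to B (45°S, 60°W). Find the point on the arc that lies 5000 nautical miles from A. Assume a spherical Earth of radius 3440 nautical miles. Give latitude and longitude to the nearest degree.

Convert each endpoint to a unit vector on the sphere (x = cos φ cos λ, y = cos φ sin λ, z = sin φ).
The central angle between the endpoints is δ = arccos(p₁·p₂) ≈ 1.936 rad (110.9°). The total great-circle distance is δ·R ≈ 1.936 × 3440 ≈ 6660 nmi, so the target fraction is f = 5000/6660 ≈ 0.751.
Interpolate at f ≈ 0.751 with slerp weights a = sin((1−f)δ)/sin δ ≈ 0.497, b = sin(fδ)/sin δ ≈ 1.063.
p = a·p₁ + b·p₂ ≈ (-0.063, -0.811, -0.582); φ = arcsin(p_z) ≈ -35.59°, λ = atan2(p_y, p_x) ≈ -94.43°.

≈ (36°S, 94°W)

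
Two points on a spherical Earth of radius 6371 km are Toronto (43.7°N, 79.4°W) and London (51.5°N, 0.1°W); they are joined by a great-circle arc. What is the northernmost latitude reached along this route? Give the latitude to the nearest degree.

≈ 56°N

The great circle lies in the plane with unit normal n̂ = (p₁ × p₂)/|p₁ × p₂|.
Here n̂_z ≈ +0.566; the vertex latitude is φ_max = arccos|n̂_z| ≈ 55.5°.
Check via Clairaut: cos φ_max = |cos φ₁| · sin C = cos(43.7°)·sin(51.5°) ≈ 0.566, again giving ≈ 55.5°.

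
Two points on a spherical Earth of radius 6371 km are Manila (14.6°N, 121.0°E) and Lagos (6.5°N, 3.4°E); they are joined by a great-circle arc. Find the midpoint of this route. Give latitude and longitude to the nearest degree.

Convert each endpoint to a unit vector on the sphere (x = cos φ cos λ, y = cos φ sin λ, z = sin φ).
The central angle between the endpoints is δ = arccos(p₁·p₂) ≈ 2.001 rad (114.6°).
Interpolate at f = 1/2 with slerp weights a = sin((1−f)δ)/sin δ ≈ 0.926, b = sin(fδ)/sin δ ≈ 0.926.
p = a·p₁ + b·p₂ ≈ (0.457, 0.823, 0.338); φ = arcsin(p_z) ≈ 19.77°, λ = atan2(p_y, p_x) ≈ 60.95°.

≈ 20°N, 61°E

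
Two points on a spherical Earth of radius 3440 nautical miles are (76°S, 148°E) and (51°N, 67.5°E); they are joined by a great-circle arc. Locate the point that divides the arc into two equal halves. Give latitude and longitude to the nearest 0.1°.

≈ (15.2°S, 87.1°E)

The haversine formula gives a central angle δ ≈ 2.388 rad (136.8°) between the endpoints.
Interpolate at f = 1/2 with slerp weights a = sin((1−f)δ)/sin δ ≈ 1.358, b = sin(fδ)/sin δ ≈ 1.358.
p = a·p₁ + b·p₂ ≈ (0.048, 0.964, -0.262); φ = arcsin(p_z) ≈ -15.21°, λ = atan2(p_y, p_x) ≈ 87.12°.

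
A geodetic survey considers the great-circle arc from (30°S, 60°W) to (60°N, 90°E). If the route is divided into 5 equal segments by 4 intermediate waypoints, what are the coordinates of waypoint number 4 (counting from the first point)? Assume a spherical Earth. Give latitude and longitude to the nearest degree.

≈ (67°N, 24°E)

Convert each endpoint to a unit vector on the sphere (x = cos φ cos λ, y = cos φ sin λ, z = sin φ).
The central angle between the endpoints is δ = arccos(p₁·p₂) ≈ 2.512 rad (143.9°).
Interpolate at f = 4/5 with slerp weights a = sin((1−f)δ)/sin δ ≈ 0.817, b = sin(fδ)/sin δ ≈ 1.537.
p = a·p₁ + b·p₂ ≈ (0.354, 0.155, 0.922); φ = arcsin(p_z) ≈ 67.26°, λ = atan2(p_y, p_x) ≈ 23.72°.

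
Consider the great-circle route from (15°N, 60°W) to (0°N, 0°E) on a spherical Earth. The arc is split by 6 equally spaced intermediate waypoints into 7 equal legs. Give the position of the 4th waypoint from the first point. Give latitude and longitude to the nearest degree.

The haversine formula gives a central angle δ ≈ 1.067 rad (61.1°) between the endpoints.
Interpolate at f = 4/7 with slerp weights a = sin((1−f)δ)/sin δ ≈ 0.504, b = sin(fδ)/sin δ ≈ 0.654.
p = a·p₁ + b·p₂ ≈ (0.897, -0.422, 0.130); φ = arcsin(p_z) ≈ 7.50°, λ = atan2(p_y, p_x) ≈ -25.17°.

≈ (7°N, 25°W)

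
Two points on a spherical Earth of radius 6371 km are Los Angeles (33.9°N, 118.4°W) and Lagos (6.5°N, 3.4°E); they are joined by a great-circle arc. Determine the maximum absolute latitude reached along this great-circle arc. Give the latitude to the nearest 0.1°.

The great circle lies in the plane with unit normal n̂ = (p₁ × p₂)/|p₁ × p₂|.
Here n̂_z ≈ +0.755; the vertex latitude is φ_max = arccos|n̂_z| ≈ 41.0°.
Check via Clairaut: cos φ_max = |cos φ₁| · sin C = cos(33.9°)·sin(65.4°) ≈ 0.755, again giving ≈ 41.0°.

≈ 41.0°N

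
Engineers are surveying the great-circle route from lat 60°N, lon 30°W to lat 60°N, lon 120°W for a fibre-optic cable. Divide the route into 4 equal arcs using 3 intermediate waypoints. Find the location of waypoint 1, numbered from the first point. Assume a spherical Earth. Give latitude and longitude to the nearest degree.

Convert each endpoint to a unit vector on the sphere (x = cos φ cos λ, y = cos φ sin λ, z = sin φ).
The central angle between the endpoints is δ = arccos(p₁·p₂) ≈ 0.723 rad (41.4°).
Interpolate at f = 1/4 with slerp weights a = sin((1−f)δ)/sin δ ≈ 0.780, b = sin(fδ)/sin δ ≈ 0.272.
p = a·p₁ + b·p₂ ≈ (0.270, -0.313, 0.911); φ = arcsin(p_z) ≈ 65.61°, λ = atan2(p_y, p_x) ≈ -49.20°.

≈ lat 66°N, lon 49°W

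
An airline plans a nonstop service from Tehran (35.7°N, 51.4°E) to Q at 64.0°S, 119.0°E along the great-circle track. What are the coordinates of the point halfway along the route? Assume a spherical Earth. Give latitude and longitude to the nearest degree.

Convert each endpoint to a unit vector on the sphere (x = cos φ cos λ, y = cos φ sin λ, z = sin φ).
The central angle between the endpoints is δ = arccos(p₁·p₂) ≈ 1.970 rad (112.9°).
Interpolate at f = 1/2 with slerp weights a = sin((1−f)δ)/sin δ ≈ 0.904, b = sin(fδ)/sin δ ≈ 0.904.
p = a·p₁ + b·p₂ ≈ (0.266, 0.921, -0.285); φ = arcsin(p_z) ≈ -16.57°, λ = atan2(p_y, p_x) ≈ 73.89°.

≈ 17°S, 74°E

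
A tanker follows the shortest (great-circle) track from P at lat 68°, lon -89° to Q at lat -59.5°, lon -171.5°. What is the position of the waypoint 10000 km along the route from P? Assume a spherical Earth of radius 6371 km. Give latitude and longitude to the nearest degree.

Write both endpoints as unit vectors p₁, p₂ with components (cos φ cos λ, cos φ sin λ, sin φ).
The central angle between the endpoints is δ = arccos(p₁·p₂) ≈ 2.456 rad (140.7°). The total great-circle distance is δ·R ≈ 2.456 × 6371 ≈ 15647 km, so the target fraction is f = 10000/15647 ≈ 0.639.
Interpolate at f ≈ 0.639 with slerp weights a = sin((1−f)δ)/sin δ ≈ 1.224, b = sin(fδ)/sin δ ≈ 1.580.
p = a·p₁ + b·p₂ ≈ (-0.785, -0.577, -0.226); φ = arcsin(p_z) ≈ -13.08°, λ = atan2(p_y, p_x) ≈ -143.68°.

≈ lat -13°, lon -144°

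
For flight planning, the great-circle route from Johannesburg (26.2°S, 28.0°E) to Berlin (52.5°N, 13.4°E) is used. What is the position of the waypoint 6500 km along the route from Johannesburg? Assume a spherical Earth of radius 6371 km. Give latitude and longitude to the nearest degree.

≈ 32°N, 19°E

Convert each endpoint to a unit vector on the sphere (x = cos φ cos λ, y = cos φ sin λ, z = sin φ).
The central angle between the endpoints is δ = arccos(p₁·p₂) ≈ 1.392 rad (79.7°). The total great-circle distance is δ·R ≈ 1.392 × 6371 ≈ 8865 km, so the target fraction is f = 6500/8865 ≈ 0.733.
Interpolate at f ≈ 0.733 with slerp weights a = sin((1−f)δ)/sin δ ≈ 0.369, b = sin(fδ)/sin δ ≈ 0.866.
p = a·p₁ + b·p₂ ≈ (0.805, 0.278, 0.524); φ = arcsin(p_z) ≈ 31.62°, λ = atan2(p_y, p_x) ≈ 19.02°.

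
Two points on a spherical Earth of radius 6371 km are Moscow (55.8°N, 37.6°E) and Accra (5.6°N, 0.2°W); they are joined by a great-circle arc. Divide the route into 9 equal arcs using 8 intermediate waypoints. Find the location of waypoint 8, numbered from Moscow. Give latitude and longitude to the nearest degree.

≈ 12°N, 2°E

The haversine formula gives a central angle δ ≈ 1.021 rad (58.5°) between the endpoints.
Interpolate at f = 8/9 with slerp weights a = sin((1−f)δ)/sin δ ≈ 0.133, b = sin(fδ)/sin δ ≈ 0.924.
p = a·p₁ + b·p₂ ≈ (0.979, 0.042, 0.200); φ = arcsin(p_z) ≈ 11.54°, λ = atan2(p_y, p_x) ≈ 2.48°.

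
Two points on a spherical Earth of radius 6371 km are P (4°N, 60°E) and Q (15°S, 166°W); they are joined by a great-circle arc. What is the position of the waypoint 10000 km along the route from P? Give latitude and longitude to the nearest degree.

Convert each endpoint to a unit vector on the sphere (x = cos φ cos λ, y = cos φ sin λ, z = sin φ).
The central angle between the endpoints is δ = arccos(p₁·p₂) ≈ 2.329 rad (133.4°). The total great-circle distance is δ·R ≈ 2.329 × 6371 ≈ 14836 km, so the target fraction is f = 10000/14836 ≈ 0.674.
Interpolate at f ≈ 0.674 with slerp weights a = sin((1−f)δ)/sin δ ≈ 0.948, b = sin(fδ)/sin δ ≈ 1.377.
p = a·p₁ + b·p₂ ≈ (-0.818, 0.497, -0.290); φ = arcsin(p_z) ≈ -16.87°, λ = atan2(p_y, p_x) ≈ 148.71°.

≈ (17°S, 149°E)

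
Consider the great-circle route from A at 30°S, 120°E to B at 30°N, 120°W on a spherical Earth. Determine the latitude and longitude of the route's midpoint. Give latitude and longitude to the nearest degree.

From cos δ = sin φ₁ sin φ₂ + cos φ₁ cos φ₂ cos Δλ, the central angle is δ ≈ 2.246 rad (128.7°).
Interpolate at f = 1/2 with slerp weights a = sin((1−f)δ)/sin δ ≈ 1.155, b = sin(fδ)/sin δ ≈ 1.155.
p = a·p₁ + b·p₂ ≈ (-1.000, 0.000, 0.000); φ = arcsin(p_z) ≈ 0.00°, λ = atan2(p_y, p_x) ≈ 180.00°.

≈ 0°N, 180°E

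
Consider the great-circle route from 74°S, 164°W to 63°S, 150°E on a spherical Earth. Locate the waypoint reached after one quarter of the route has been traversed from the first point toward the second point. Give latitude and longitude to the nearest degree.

Convert each endpoint to a unit vector on the sphere (x = cos φ cos λ, y = cos φ sin λ, z = sin φ).
The central angle between the endpoints is δ = arccos(p₁·p₂) ≈ 0.338 rad (19.4°).
Interpolate at f = 1/4 with slerp weights a = sin((1−f)δ)/sin δ ≈ 0.756, b = sin(fδ)/sin δ ≈ 0.255.
p = a·p₁ + b·p₂ ≈ (-0.300, 0.000, -0.954); φ = arcsin(p_z) ≈ -72.51°, λ = atan2(p_y, p_x) ≈ 179.94°.

≈ 73°S, 180°E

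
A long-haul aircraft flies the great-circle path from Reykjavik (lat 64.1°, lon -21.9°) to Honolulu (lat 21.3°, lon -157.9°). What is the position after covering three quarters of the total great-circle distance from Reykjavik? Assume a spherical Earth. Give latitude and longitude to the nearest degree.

≈ lat 42°, lon -149°

The haversine formula gives a central angle δ ≈ 1.537 rad (88.1°) between the endpoints.
Interpolate at f = 3/4 with slerp weights a = sin((1−f)δ)/sin δ ≈ 0.375, b = sin(fδ)/sin δ ≈ 0.914.
p = a·p₁ + b·p₂ ≈ (-0.637, -0.382, 0.669); φ = arcsin(p_z) ≈ 42.03°, λ = atan2(p_y, p_x) ≈ -149.09°.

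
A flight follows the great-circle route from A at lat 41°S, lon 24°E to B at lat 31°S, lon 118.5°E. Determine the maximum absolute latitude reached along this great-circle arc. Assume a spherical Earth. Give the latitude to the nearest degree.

The great circle lies in the plane with unit normal n̂ = (p₁ × p₂)/|p₁ × p₂|.
Here n̂_z ≈ +0.673; the vertex latitude is φ_max = arccos|n̂_z| ≈ 47.7°.

≈ 48°S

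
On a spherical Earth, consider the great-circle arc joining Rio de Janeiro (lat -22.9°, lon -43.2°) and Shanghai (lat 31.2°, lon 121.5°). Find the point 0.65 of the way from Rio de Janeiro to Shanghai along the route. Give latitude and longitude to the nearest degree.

≈ lat 38°, lon 51°

Convert each endpoint to a unit vector on the sphere (x = cos φ cos λ, y = cos φ sin λ, z = sin φ).
The central angle between the endpoints is δ = arccos(p₁·p₂) ≈ 2.864 rad (164.1°).
Interpolate at f = 0.65 with slerp weights a = sin((1−f)δ)/sin δ ≈ 3.070, b = sin(fδ)/sin δ ≈ 3.491.
p = a·p₁ + b·p₂ ≈ (0.502, 0.610, 0.614); φ = arcsin(p_z) ≈ 37.85°, λ = atan2(p_y, p_x) ≈ 50.56°.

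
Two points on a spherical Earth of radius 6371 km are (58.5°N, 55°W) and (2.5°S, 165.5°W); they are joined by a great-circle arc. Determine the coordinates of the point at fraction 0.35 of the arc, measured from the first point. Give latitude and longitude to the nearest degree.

≈ (51°N, 118°W)

Write both endpoints as unit vectors p₁, p₂ with components (cos φ cos λ, cos φ sin λ, sin φ).
The central angle between the endpoints is δ = arccos(p₁·p₂) ≈ 1.793 rad (102.7°).
Interpolate at f = 0.35 with slerp weights a = sin((1−f)δ)/sin δ ≈ 0.942, b = sin(fδ)/sin δ ≈ 0.602.
p = a·p₁ + b·p₂ ≈ (-0.300, -0.554, 0.777); φ = arcsin(p_z) ≈ 50.98°, λ = atan2(p_y, p_x) ≈ -118.43°.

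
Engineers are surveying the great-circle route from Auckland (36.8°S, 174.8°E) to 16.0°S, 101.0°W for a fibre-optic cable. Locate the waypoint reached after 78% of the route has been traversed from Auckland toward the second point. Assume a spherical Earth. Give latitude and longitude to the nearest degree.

≈ 25°S, 116°W

Write both endpoints as unit vectors p₁, p₂ with components (cos φ cos λ, cos φ sin λ, sin φ).
The central angle between the endpoints is δ = arccos(p₁·p₂) ≈ 1.325 rad (75.9°).
Interpolate at f = 0.78 with slerp weights a = sin((1−f)δ)/sin δ ≈ 0.296, b = sin(fδ)/sin δ ≈ 0.886.
p = a·p₁ + b·p₂ ≈ (-0.399, -0.814, -0.422); φ = arcsin(p_z) ≈ -24.94°, λ = atan2(p_y, p_x) ≈ -116.09°.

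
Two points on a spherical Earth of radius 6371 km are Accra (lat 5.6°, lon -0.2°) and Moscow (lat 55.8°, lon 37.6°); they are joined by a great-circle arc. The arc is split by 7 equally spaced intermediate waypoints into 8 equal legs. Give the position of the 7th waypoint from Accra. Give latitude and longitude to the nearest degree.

Write both endpoints as unit vectors p₁, p₂ with components (cos φ cos λ, cos φ sin λ, sin φ).
The central angle between the endpoints is δ = arccos(p₁·p₂) ≈ 1.021 rad (58.5°).
Interpolate at f = 7/8 with slerp weights a = sin((1−f)δ)/sin δ ≈ 0.149, b = sin(fδ)/sin δ ≈ 0.914.
p = a·p₁ + b·p₂ ≈ (0.556, 0.313, 0.770); φ = arcsin(p_z) ≈ 50.39°, λ = atan2(p_y, p_x) ≈ 29.39°.

≈ lat 50°, lon 29°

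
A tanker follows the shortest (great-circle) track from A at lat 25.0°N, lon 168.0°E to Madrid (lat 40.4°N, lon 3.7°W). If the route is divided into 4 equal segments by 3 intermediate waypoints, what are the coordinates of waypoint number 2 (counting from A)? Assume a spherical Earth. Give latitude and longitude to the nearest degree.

Write both endpoints as unit vectors p₁, p₂ with components (cos φ cos λ, cos φ sin λ, sin φ).
The central angle between the endpoints is δ = arccos(p₁·p₂) ≈ 1.992 rad (114.1°).
Interpolate at f = 2/4 with slerp weights a = sin((1−f)δ)/sin δ ≈ 0.920, b = sin(fδ)/sin δ ≈ 0.920.
p = a·p₁ + b·p₂ ≈ (-0.116, 0.128, 0.985); φ = arcsin(p_z) ≈ 80.03°, λ = atan2(p_y, p_x) ≈ 132.26°.

≈ lat 80°N, lon 132°E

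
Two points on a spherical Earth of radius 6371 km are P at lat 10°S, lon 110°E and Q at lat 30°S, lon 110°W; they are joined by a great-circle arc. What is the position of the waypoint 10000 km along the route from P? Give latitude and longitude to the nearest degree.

≈ lat 47°S, lon 149°W

Write both endpoints as unit vectors p₁, p₂ with components (cos φ cos λ, cos φ sin λ, sin φ).
The central angle between the endpoints is δ = arccos(p₁·p₂) ≈ 2.173 rad (124.5°). The total great-circle distance is δ·R ≈ 2.173 × 6371 ≈ 13845 km, so the target fraction is f = 10000/13845 ≈ 0.722.
Interpolate at f ≈ 0.722 with slerp weights a = sin((1−f)δ)/sin δ ≈ 0.689, b = sin(fδ)/sin δ ≈ 1.214.
p = a·p₁ + b·p₂ ≈ (-0.591, -0.350, -0.726); φ = arcsin(p_z) ≈ -46.58°, λ = atan2(p_y, p_x) ≈ -149.36°.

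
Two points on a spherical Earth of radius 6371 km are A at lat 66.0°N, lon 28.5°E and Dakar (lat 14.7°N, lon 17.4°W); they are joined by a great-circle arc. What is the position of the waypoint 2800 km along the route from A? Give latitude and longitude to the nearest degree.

The haversine formula gives a central angle δ ≈ 1.041 rad (59.6°) between the endpoints. The total great-circle distance is δ·R ≈ 1.041 × 6371 ≈ 6630 km, so the target fraction is f = 2800/6630 ≈ 0.422.
Interpolate at f ≈ 0.422 with slerp weights a = sin((1−f)δ)/sin δ ≈ 0.656, b = sin(fδ)/sin δ ≈ 0.493.
p = a·p₁ + b·p₂ ≈ (0.690, -0.015, 0.724); φ = arcsin(p_z) ≈ 46.39°, λ = atan2(p_y, p_x) ≈ -1.28°.

≈ lat 46°N, lon 1°W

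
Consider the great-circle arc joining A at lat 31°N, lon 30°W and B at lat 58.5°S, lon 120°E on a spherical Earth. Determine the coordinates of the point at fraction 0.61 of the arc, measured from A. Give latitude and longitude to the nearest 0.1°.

≈ lat 48.5°S, lon 14.6°E

Convert each endpoint to a unit vector on the sphere (x = cos φ cos λ, y = cos φ sin λ, z = sin φ).
The central angle between the endpoints is δ = arccos(p₁·p₂) ≈ 2.545 rad (145.8°).
Interpolate at f = 0.61 with slerp weights a = sin((1−f)δ)/sin δ ≈ 1.489, b = sin(fδ)/sin δ ≈ 1.778.
p = a·p₁ + b·p₂ ≈ (0.641, 0.166, -0.749); φ = arcsin(p_z) ≈ -48.53°, λ = atan2(p_y, p_x) ≈ 14.55°.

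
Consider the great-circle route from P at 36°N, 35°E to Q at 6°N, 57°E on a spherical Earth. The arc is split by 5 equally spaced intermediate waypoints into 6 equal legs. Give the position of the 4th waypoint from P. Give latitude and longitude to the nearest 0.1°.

≈ 16.3°N, 50.6°E

From cos δ = sin φ₁ sin φ₂ + cos φ₁ cos φ₂ cos Δλ, the central angle is δ ≈ 0.631 rad (36.2°).
Interpolate at f = 4/6 with slerp weights a = sin((1−f)δ)/sin δ ≈ 0.354, b = sin(fδ)/sin δ ≈ 0.692.
p = a·p₁ + b·p₂ ≈ (0.609, 0.742, 0.280); φ = arcsin(p_z) ≈ 16.28°, λ = atan2(p_y, p_x) ≈ 50.58°.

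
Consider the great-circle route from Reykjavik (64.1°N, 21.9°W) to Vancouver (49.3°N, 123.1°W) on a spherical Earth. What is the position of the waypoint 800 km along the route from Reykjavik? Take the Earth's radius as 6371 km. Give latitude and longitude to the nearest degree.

Convert each endpoint to a unit vector on the sphere (x = cos φ cos λ, y = cos φ sin λ, z = sin φ).
The central angle between the endpoints is δ = arccos(p₁·p₂) ≈ 0.894 rad (51.2°). The total great-circle distance is δ·R ≈ 0.894 × 6371 ≈ 5693 km, so the target fraction is f = 800/5693 ≈ 0.141.
Interpolate at f ≈ 0.141 with slerp weights a = sin((1−f)δ)/sin δ ≈ 0.891, b = sin(fδ)/sin δ ≈ 0.161.
p = a·p₁ + b·p₂ ≈ (0.304, -0.233, 0.924); φ = arcsin(p_z) ≈ 67.48°, λ = atan2(p_y, p_x) ≈ -37.47°.

≈ (67°N, 37°W)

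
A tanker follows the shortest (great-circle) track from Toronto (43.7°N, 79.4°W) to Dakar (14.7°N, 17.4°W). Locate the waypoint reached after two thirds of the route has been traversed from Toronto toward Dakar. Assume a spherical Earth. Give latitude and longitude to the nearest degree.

≈ 27°N, 34°W

Convert each endpoint to a unit vector on the sphere (x = cos φ cos λ, y = cos φ sin λ, z = sin φ).
The central angle between the endpoints is δ = arccos(p₁·p₂) ≈ 1.043 rad (59.8°).
Interpolate at f = 2/3 with slerp weights a = sin((1−f)δ)/sin δ ≈ 0.394, b = sin(fδ)/sin δ ≈ 0.742.
p = a·p₁ + b·p₂ ≈ (0.737, -0.495, 0.461); φ = arcsin(p_z) ≈ 27.43°, λ = atan2(p_y, p_x) ≈ -33.88°.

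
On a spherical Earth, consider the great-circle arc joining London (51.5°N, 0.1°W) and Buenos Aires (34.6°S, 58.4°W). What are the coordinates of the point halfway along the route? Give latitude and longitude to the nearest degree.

Write both endpoints as unit vectors p₁, p₂ with components (cos φ cos λ, cos φ sin λ, sin φ).
The central angle between the endpoints is δ = arccos(p₁·p₂) ≈ 1.747 rad (100.1°).
Interpolate at f = 1/2 with slerp weights a = sin((1−f)δ)/sin δ ≈ 0.779, b = sin(fδ)/sin δ ≈ 0.779.
p = a·p₁ + b·p₂ ≈ (0.820, -0.547, 0.167); φ = arcsin(p_z) ≈ 9.63°, λ = atan2(p_y, p_x) ≈ -33.68°.

≈ (10°N, 34°W)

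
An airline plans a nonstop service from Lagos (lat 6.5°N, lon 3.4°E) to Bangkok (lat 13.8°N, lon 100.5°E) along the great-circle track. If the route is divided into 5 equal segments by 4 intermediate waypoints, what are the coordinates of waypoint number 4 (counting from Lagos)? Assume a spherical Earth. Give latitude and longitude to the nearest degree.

Convert each endpoint to a unit vector on the sphere (x = cos φ cos λ, y = cos φ sin λ, z = sin φ).
The central angle between the endpoints is δ = arccos(p₁·p₂) ≈ 1.663 rad (95.3°).
Interpolate at f = 4/5 with slerp weights a = sin((1−f)δ)/sin δ ≈ 0.328, b = sin(fδ)/sin δ ≈ 0.975.
p = a·p₁ + b·p₂ ≈ (0.153, 0.951, 0.270); φ = arcsin(p_z) ≈ 15.65°, λ = atan2(p_y, p_x) ≈ 80.88°.

≈ lat 16°N, lon 81°E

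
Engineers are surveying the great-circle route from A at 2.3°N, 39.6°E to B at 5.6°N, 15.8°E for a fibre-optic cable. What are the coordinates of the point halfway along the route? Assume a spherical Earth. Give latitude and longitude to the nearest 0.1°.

≈ 4.0°N, 27.7°E

Write both endpoints as unit vectors p₁, p₂ with components (cos φ cos λ, cos φ sin λ, sin φ).
The central angle between the endpoints is δ = arccos(p₁·p₂) ≈ 0.418 rad (24.0°).
Interpolate at f = 1/2 with slerp weights a = sin((1−f)δ)/sin δ ≈ 0.511, b = sin(fδ)/sin δ ≈ 0.511.
p = a·p₁ + b·p₂ ≈ (0.883, 0.464, 0.070); φ = arcsin(p_z) ≈ 4.04°, λ = atan2(p_y, p_x) ≈ 27.72°.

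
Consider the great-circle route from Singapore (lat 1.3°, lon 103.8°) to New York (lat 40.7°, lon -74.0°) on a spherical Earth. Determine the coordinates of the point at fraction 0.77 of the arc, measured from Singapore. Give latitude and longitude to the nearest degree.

≈ lat 72°, lon -68°

Write both endpoints as unit vectors p₁, p₂ with components (cos φ cos λ, cos φ sin λ, sin φ).
The central angle between the endpoints is δ = arccos(p₁·p₂) ≈ 2.408 rad (138.0°).
Interpolate at f = 0.77 with slerp weights a = sin((1−f)δ)/sin δ ≈ 0.785, b = sin(fδ)/sin δ ≈ 1.434.
p = a·p₁ + b·p₂ ≈ (0.112, -0.282, 0.953); φ = arcsin(p_z) ≈ 72.31°, λ = atan2(p_y, p_x) ≈ -68.31°.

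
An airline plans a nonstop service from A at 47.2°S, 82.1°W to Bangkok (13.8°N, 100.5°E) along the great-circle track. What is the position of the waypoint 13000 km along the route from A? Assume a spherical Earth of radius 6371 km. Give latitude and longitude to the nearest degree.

≈ 16°S, 102°E

The haversine formula gives a central angle δ ≈ 2.557 rad (146.5°) between the endpoints. The total great-circle distance is δ·R ≈ 2.557 × 6371 ≈ 16293 km, so the target fraction is f = 13000/16293 ≈ 0.798.
Interpolate at f ≈ 0.798 with slerp weights a = sin((1−f)δ)/sin δ ≈ 0.896, b = sin(fδ)/sin δ ≈ 1.617.
p = a·p₁ + b·p₂ ≈ (-0.202, 0.941, -0.272); φ = arcsin(p_z) ≈ -15.77°, λ = atan2(p_y, p_x) ≈ 102.14°.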